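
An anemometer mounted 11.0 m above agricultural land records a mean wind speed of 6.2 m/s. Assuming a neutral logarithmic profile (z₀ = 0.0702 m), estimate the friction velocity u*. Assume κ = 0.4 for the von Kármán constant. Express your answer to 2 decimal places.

Log law: V(z) = (u*/κ) · ln(z/z₀) ⇒ u* = κ · V / ln(z/z₀)
u* = 0.4 × 6.2 / ln(11.0/0.0702) = 0.4 × 6.2 / 5.0543
   = 2.4800 / 5.0543 = 0.4907 m/s

u* ≈ 0.49 m/s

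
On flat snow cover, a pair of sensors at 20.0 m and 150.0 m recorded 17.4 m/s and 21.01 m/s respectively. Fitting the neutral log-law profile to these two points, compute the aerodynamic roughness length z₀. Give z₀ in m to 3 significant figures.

Log law: V(z) ∝ ln(z/z₀). With r = V₁/V₂ = 17.4/21.01 = 0.82818,
r · ln(z₂/z₀) = ln(z₁/z₀) ⇒ ln z₀ = (ln z₁ − r·ln z₂)/(1 − r)
ln z₀ = (2.99573 − 0.82818×5.01064) / 0.17182 = -6.7160
z₀ = exp(-6.7160) = 0.001211 m

z₀ ≈ 0.00121 m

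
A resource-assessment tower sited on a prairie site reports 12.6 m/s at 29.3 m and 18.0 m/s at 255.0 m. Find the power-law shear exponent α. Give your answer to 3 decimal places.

α ≈ 0.165

Power law: V₂/V₁ = (z₂/z₁)^α ⇒ α = ln(V₂/V₁) / ln(z₂/z₁)
α = ln(18.0/12.6) / ln(255.0/29.3) = ln(1.4286) / ln(8.7031)
  = 0.35667 / 2.16368 = 0.16485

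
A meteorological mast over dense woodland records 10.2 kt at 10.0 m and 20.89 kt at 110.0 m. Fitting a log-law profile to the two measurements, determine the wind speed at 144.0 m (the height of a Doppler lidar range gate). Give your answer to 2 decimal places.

22.09 kt

Log law: V ∝ ln(z/z₀). From the pair, with r = V₁/V₂ = 0.48827,
ln z₀ = (ln z₁ − r·ln z₂)/(1 − r) = (2.3026 − 0.48827×4.7005)/0.51173 = 0.0146 → z₀ = 1.015 m
V₃ = V₁ · ln(z₃/z₀)/ln(z₁/z₀) = 10.2 × 4.9552/2.2880 = 22.0907 kt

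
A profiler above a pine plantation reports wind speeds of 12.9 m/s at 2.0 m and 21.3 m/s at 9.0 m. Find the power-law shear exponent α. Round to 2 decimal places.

Power law: V₂/V₁ = (z₂/z₁)^α ⇒ α = ln(V₂/V₁) / ln(z₂/z₁)
α = ln(21.3/12.9) / ln(9.0/2.0) = ln(1.6512) / ln(4.5000)
  = 0.50148 / 1.50408 = 0.33341

α ≈ 0.33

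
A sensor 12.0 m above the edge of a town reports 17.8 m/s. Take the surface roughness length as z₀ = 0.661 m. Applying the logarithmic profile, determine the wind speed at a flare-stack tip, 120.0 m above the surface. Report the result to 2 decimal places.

31.94 m/s

Log law: V(z) ∝ ln(z/z₀), so V₂/V₁ = ln(z₂/z₀) / ln(z₁/z₀).
ln(120.0/0.661) = 5.2015, ln(12.0/0.661) = 2.8989
V₂ = 17.8 × 5.2015/2.8989 = 17.8 × 1.7943 = 31.9384 m/s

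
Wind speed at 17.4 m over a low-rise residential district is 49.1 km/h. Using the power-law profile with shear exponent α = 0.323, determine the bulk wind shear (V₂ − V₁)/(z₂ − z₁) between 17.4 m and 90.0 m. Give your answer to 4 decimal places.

0.4736 km/h/m

Power law: V₂ = V₁ · (z₂/z₁)^α = 49.1 × (5.1724)^0.323 = 83.4842 km/h
ΔV/Δz = (83.4842 − 49.1)/(90.0 − 17.4) = 34.3842/72.6000 = 0.47361 km/h/m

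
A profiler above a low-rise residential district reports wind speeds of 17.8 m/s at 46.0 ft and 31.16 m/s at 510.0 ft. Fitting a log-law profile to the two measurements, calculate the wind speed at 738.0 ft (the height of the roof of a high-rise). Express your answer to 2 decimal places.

33.21 m/s

Log law: V ∝ ln(z/z₀). From the pair, with r = V₁/V₂ = 0.57125,
ln z₀ = (ln z₁ − r·ln z₂)/(1 − r) = (3.8286 − 0.57125×6.2344)/0.42875 = 0.6233 → z₀ = 1.865 ft
V₃ = V₁ · ln(z₃/z₀)/ln(z₁/z₀) = 17.8 × 5.9806/3.2053 = 33.2121 m/s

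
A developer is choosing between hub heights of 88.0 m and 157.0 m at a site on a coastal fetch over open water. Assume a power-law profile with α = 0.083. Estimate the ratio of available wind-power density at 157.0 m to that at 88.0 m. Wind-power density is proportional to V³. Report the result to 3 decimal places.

Speed ratio: V_B/V_A = (z_B/z_A)^α = (157.0/88.0)^0.083 = (1.7841)^0.083 = 1.04922
Power-density ratio: P_B/P_A = (V_B/V_A)³ = (1.04922)³ = 1.15506

1.155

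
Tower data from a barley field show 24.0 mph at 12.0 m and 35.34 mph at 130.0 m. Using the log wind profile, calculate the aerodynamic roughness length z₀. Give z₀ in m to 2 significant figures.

z₀ ≈ 0.077 m

Log law: V(z) ∝ ln(z/z₀). With r = V₁/V₂ = 24.0/35.34 = 0.67912,
r · ln(z₂/z₀) = ln(z₁/z₀) ⇒ ln z₀ = (ln z₁ − r·ln z₂)/(1 − r)
ln z₀ = (2.48491 − 0.67912×4.86753) / 0.32088 = -2.5577
z₀ = exp(-2.5577) = 0.07748 m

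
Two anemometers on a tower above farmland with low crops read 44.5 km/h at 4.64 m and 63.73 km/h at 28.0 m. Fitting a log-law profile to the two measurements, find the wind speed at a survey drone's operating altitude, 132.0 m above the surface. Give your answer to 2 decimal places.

80.32 km/h

Log law: V ∝ ln(z/z₀). From the pair, with r = V₁/V₂ = 0.69826,
ln z₀ = (ln z₁ − r·ln z₂)/(1 − r) = (1.5347 − 0.69826×3.3322)/0.30174 = -2.6248 → z₀ = 0.07245 m
V₃ = V₁ · ln(z₃/z₀)/ln(z₁/z₀) = 44.5 × 7.5076/4.1596 = 80.3187 km/h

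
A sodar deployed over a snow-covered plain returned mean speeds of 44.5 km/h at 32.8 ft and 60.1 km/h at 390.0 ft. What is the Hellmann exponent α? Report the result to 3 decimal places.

Power law: V₂/V₁ = (z₂/z₁)^α ⇒ α = ln(V₂/V₁) / ln(z₂/z₁)
α = ln(60.1/44.5) / ln(390.0/32.8) = ln(1.3506) / ln(11.8902)
  = 0.30052 / 2.47572 = 0.12139

α ≈ 0.121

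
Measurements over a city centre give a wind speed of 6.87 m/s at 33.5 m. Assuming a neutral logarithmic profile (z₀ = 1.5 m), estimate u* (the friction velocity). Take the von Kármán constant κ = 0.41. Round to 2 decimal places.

Log law: V(z) = (u*/κ) · ln(z/z₀) ⇒ u* = κ · V / ln(z/z₀)
u* = 0.41 × 6.87 / ln(33.5/1.5) = 0.41 × 6.87 / 3.1061
   = 2.8167 / 3.1061 = 0.9068 m/s

u* ≈ 0.91 m/s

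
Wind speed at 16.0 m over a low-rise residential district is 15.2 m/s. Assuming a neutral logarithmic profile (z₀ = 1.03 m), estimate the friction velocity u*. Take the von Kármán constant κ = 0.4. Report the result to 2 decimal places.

u* ≈ 2.22 m/s

Log law: V(z) = (u*/κ) · ln(z/z₀) ⇒ u* = κ · V / ln(z/z₀)
u* = 0.4 × 15.2 / ln(16.0/1.03) = 0.4 × 15.2 / 2.7430
   = 6.0800 / 2.7430 = 2.2165 m/s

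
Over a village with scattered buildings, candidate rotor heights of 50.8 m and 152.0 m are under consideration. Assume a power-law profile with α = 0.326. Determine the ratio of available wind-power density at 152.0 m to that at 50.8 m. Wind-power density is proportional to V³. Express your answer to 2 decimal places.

2.92

Speed ratio: V_B/V_A = (z_B/z_A)^α = (152.0/50.8)^0.326 = (2.9921)^0.326 = 1.42945
Power-density ratio: P_B/P_A = (V_B/V_A)³ = (1.42945)³ = 2.92084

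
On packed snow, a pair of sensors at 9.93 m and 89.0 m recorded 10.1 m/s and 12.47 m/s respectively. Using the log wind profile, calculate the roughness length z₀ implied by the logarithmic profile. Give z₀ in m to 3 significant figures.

z₀ ≈ 0.000867 m

Log law: V(z) ∝ ln(z/z₀). With r = V₁/V₂ = 10.1/12.47 = 0.80994,
r · ln(z₂/z₀) = ln(z₁/z₀) ⇒ ln z₀ = (ln z₁ − r·ln z₂)/(1 − r)
ln z₀ = (2.29556 − 0.80994×4.48864) / 0.19006 = -7.0505
z₀ = exp(-7.0505) = 0.0008670 m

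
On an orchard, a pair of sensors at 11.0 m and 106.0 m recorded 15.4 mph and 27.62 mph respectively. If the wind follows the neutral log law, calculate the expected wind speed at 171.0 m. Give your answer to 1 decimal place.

30.2 mph

Log law: V ∝ ln(z/z₀). From the pair, with r = V₁/V₂ = 0.55757,
ln z₀ = (ln z₁ − r·ln z₂)/(1 − r) = (2.3979 − 0.55757×4.6634)/0.44243 = -0.4572 → z₀ = 0.6330 m
V₃ = V₁ · ln(z₃/z₀)/ln(z₁/z₀) = 15.4 × 5.5989/2.8551 = 30.1995 mph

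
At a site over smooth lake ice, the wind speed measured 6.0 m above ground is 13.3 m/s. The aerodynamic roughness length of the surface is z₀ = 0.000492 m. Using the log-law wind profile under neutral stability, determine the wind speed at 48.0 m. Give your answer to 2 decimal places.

Log law: V(z) ∝ ln(z/z₀), so V₂/V₁ = ln(z₂/z₀) / ln(z₁/z₀).
ln(48.0/0.000492) = 11.4882, ln(6.0/0.000492) = 9.4088
V₂ = 13.3 × 11.4882/9.4088 = 13.3 × 1.2210 = 16.2394 m/s

16.24 m/s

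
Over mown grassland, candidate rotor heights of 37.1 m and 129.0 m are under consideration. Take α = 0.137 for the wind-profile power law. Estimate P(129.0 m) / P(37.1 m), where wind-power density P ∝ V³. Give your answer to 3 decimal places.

Speed ratio: V_B/V_A = (z_B/z_A)^α = (129.0/37.1)^0.137 = (3.4771)^0.137 = 1.18617
Power-density ratio: P_B/P_A = (V_B/V_A)³ = (1.18617)³ = 1.66894

1.669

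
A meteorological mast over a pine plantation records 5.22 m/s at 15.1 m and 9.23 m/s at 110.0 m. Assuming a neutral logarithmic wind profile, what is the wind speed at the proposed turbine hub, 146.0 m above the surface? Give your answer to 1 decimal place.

9.8 m/s

Log law: V ∝ ln(z/z₀). From the pair, with r = V₁/V₂ = 0.56555,
ln z₀ = (ln z₁ − r·ln z₂)/(1 − r) = (2.7147 − 0.56555×4.7005)/0.43445 = 0.1297 → z₀ = 1.138 m
V₃ = V₁ · ln(z₃/z₀)/ln(z₁/z₀) = 5.22 × 4.8539/2.5850 = 9.8017 m/s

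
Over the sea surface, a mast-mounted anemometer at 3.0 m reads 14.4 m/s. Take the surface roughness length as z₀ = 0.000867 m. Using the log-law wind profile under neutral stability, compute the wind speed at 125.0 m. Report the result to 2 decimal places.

Log law: V(z) ∝ ln(z/z₀), so V₂/V₁ = ln(z₂/z₀) / ln(z₁/z₀).
ln(125.0/0.000867) = 11.8788, ln(3.0/0.000867) = 8.1491
V₂ = 14.4 × 11.8788/8.1491 = 14.4 × 1.4577 = 20.9906 m/s

20.99 m/s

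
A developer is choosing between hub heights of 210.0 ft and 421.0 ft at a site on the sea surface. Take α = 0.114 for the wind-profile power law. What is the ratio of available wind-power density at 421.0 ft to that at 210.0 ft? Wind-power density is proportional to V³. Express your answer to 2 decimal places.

1.27

Speed ratio: V_B/V_A = (z_B/z_A)^α = (421.0/210.0)^0.114 = (2.0048)^0.114 = 1.08252
Power-density ratio: P_B/P_A = (V_B/V_A)³ = (1.08252)³ = 1.26854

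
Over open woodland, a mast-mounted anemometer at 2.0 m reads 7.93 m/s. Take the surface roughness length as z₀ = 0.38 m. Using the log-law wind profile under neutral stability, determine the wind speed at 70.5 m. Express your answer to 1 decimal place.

Log law: V(z) ∝ ln(z/z₀), so V₂/V₁ = ln(z₂/z₀) / ln(z₁/z₀).
ln(70.5/0.38) = 5.2232, ln(2.0/0.38) = 1.6607
V₂ = 7.93 × 5.2232/1.6607 = 7.93 × 3.1451 = 24.9408 m/s

24.9 m/s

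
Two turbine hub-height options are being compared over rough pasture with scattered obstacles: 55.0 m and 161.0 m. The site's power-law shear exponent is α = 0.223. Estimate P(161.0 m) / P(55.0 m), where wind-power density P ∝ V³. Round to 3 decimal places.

2.051

Speed ratio: V_B/V_A = (z_B/z_A)^α = (161.0/55.0)^0.223 = (2.9273)^0.223 = 1.27064
Power-density ratio: P_B/P_A = (V_B/V_A)³ = (1.27064)³ = 2.05146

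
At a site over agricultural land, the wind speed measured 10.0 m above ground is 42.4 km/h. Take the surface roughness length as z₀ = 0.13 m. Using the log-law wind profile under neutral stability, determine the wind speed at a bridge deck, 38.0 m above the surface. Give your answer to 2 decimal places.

55.43 km/h

Log law: V(z) ∝ ln(z/z₀), so V₂/V₁ = ln(z₂/z₀) / ln(z₁/z₀).
ln(38.0/0.13) = 5.6778, ln(10.0/0.13) = 4.3428
V₂ = 42.4 × 5.6778/4.3428 = 42.4 × 1.3074 = 55.4340 km/h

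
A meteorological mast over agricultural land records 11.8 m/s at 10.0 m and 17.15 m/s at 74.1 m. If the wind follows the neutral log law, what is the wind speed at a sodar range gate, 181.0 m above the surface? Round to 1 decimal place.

19.5 m/s

Log law: V ∝ ln(z/z₀). From the pair, with r = V₁/V₂ = 0.68805,
ln z₀ = (ln z₁ − r·ln z₂)/(1 − r) = (2.3026 − 0.68805×4.3054)/0.31195 = -2.1149 → z₀ = 0.1206 m
V₃ = V₁ · ln(z₃/z₀)/ln(z₁/z₀) = 11.8 × 7.3134/4.4175 = 19.5356 m/s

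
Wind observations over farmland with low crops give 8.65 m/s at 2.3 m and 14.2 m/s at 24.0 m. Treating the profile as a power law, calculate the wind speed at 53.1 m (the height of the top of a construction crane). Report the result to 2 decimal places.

16.80 m/s

First find α: α = ln(V₂/V₁)/ln(z₂/z₁) = ln(14.2/8.65)/ln(24.0/2.3) = 0.49568/2.34514 = 0.2114
Extrapolate from 24.0 m to 53.1 m: V₃ = 14.2 × (53.1/24.0)^0.2114 = 14.2 × 1.1828 = 16.7952 m/s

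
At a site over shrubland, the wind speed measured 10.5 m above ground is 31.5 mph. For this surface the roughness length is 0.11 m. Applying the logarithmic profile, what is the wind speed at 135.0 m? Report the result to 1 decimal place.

Log law: V(z) ∝ ln(z/z₀), so V₂/V₁ = ln(z₂/z₀) / ln(z₁/z₀).
ln(135.0/0.11) = 7.1125, ln(10.5/0.11) = 4.5587
V₂ = 31.5 × 7.1125/4.5587 = 31.5 × 1.5602 = 49.1473 mph

49.1 mph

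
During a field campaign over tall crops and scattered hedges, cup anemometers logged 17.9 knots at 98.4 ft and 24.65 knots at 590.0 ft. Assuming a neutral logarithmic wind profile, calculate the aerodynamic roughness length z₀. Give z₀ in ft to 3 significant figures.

z₀ ≈ 0.852 ft

Log law: V(z) ∝ ln(z/z₀). With r = V₁/V₂ = 17.9/24.65 = 0.72617,
r · ln(z₂/z₀) = ln(z₁/z₀) ⇒ ln z₀ = (ln z₁ − r·ln z₂)/(1 − r)
ln z₀ = (4.58904 − 0.72617×6.38012) / 0.27383 = -0.1606
z₀ = exp(-0.1606) = 0.8516 ft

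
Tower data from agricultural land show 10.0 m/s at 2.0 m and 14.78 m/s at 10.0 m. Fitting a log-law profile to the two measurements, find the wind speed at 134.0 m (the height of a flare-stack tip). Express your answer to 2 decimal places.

22.49 m/s

Log law: V ∝ ln(z/z₀). From the pair, with r = V₁/V₂ = 0.67659,
ln z₀ = (ln z₁ − r·ln z₂)/(1 − r) = (0.6931 − 0.67659×2.3026)/0.32341 = -2.6739 → z₀ = 0.06898 m
V₃ = V₁ · ln(z₃/z₀)/ln(z₁/z₀) = 10.0 × 7.5717/3.3670 = 22.4879 m/s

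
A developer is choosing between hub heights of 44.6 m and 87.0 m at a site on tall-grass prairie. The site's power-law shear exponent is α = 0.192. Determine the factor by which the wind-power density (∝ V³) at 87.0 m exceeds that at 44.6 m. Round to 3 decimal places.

Speed ratio: V_B/V_A = (z_B/z_A)^α = (87.0/44.6)^0.192 = (1.9507)^0.192 = 1.13688
Power-density ratio: P_B/P_A = (V_B/V_A)³ = (1.13688)³ = 1.46942

1.469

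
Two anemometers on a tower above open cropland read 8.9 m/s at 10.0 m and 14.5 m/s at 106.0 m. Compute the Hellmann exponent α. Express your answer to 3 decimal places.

α ≈ 0.207

Power law: V₂/V₁ = (z₂/z₁)^α ⇒ α = ln(V₂/V₁) / ln(z₂/z₁)
α = ln(14.5/8.9) / ln(106.0/10.0) = ln(1.6292) / ln(10.6000)
  = 0.48810 / 2.36085 = 0.20675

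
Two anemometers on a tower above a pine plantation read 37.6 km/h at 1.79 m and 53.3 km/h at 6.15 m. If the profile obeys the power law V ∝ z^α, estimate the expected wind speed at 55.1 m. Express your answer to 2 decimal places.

99.07 km/h

First find α: α = ln(V₂/V₁)/ln(z₂/z₁) = ln(53.3/37.6)/ln(6.15/1.79) = 0.34893/1.23424 = 0.2827
Extrapolate from 6.15 m to 55.1 m: V₃ = 53.3 × (55.1/6.15)^0.2827 = 53.3 × 1.8587 = 99.0709 km/h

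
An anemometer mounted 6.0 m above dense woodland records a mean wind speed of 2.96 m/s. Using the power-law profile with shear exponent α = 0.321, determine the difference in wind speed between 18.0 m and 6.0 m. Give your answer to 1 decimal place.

Power law: V₂ = V₁ · (z₂/z₁)^α = 2.96 × (3.0000)^0.321 = 4.2116 m/s
ΔV = 4.2116 − 2.96 = 1.2516 m/s

1.3 m/s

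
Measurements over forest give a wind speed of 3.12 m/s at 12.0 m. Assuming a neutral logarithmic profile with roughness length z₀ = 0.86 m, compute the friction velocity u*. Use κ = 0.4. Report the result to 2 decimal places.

u* ≈ 0.47 m/s

Log law: V(z) = (u*/κ) · ln(z/z₀) ⇒ u* = κ · V / ln(z/z₀)
u* = 0.4 × 3.12 / ln(12.0/0.86) = 0.4 × 3.12 / 2.6357
   = 1.2480 / 2.6357 = 0.4735 m/s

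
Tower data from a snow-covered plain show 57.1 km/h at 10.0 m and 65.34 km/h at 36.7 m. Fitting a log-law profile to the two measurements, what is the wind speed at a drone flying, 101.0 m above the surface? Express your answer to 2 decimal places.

Log law: V ∝ ln(z/z₀). From the pair, with r = V₁/V₂ = 0.87389,
ln z₀ = (ln z₁ − r·ln z₂)/(1 − r) = (2.3026 − 0.87389×3.6028)/0.12611 = -6.7072 → z₀ = 0.001222 m
V₃ = V₁ · ln(z₃/z₀)/ln(z₁/z₀) = 57.1 × 11.3224/9.0098 = 71.7558 km/h

71.76 km/h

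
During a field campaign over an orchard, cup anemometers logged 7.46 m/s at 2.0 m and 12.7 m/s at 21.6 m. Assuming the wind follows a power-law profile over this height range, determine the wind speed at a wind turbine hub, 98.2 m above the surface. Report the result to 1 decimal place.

17.8 m/s

First find α: α = ln(V₂/V₁)/ln(z₂/z₁) = ln(12.7/7.46)/ln(21.6/2.0) = 0.53205/2.37955 = 0.2236
Extrapolate from 21.6 m to 98.2 m: V₃ = 12.7 × (98.2/21.6)^0.2236 = 12.7 × 1.4030 = 17.8177 m/s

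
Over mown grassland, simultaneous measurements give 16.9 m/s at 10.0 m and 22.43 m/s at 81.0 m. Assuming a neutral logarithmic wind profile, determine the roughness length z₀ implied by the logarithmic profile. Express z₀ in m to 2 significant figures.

Log law: V(z) ∝ ln(z/z₀). With r = V₁/V₂ = 16.9/22.43 = 0.75346,
r · ln(z₂/z₀) = ln(z₁/z₀) ⇒ ln z₀ = (ln z₁ − r·ln z₂)/(1 − r)
ln z₀ = (2.30259 − 0.75346×4.39445) / 0.24654 = -4.0903
z₀ = exp(-4.0903) = 0.01673 m

z₀ ≈ 0.017 m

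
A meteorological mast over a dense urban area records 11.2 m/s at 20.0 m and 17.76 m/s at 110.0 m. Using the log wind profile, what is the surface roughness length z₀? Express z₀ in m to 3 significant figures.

Log law: V(z) ∝ ln(z/z₀). With r = V₁/V₂ = 11.2/17.76 = 0.63063,
r · ln(z₂/z₀) = ln(z₁/z₀) ⇒ ln z₀ = (ln z₁ − r·ln z₂)/(1 − r)
ln z₀ = (2.99573 − 0.63063×4.70048) / 0.36937 = 0.0852
z₀ = exp(0.0852) = 1.089 m

z₀ ≈ 1.09 m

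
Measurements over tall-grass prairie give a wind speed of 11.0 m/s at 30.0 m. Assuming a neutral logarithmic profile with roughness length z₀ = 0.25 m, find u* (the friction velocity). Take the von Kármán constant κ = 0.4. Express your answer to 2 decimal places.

u* ≈ 0.92 m/s

Log law: V(z) = (u*/κ) · ln(z/z₀) ⇒ u* = κ · V / ln(z/z₀)
u* = 0.4 × 11.0 / ln(30.0/0.25) = 0.4 × 11.0 / 4.7875
   = 4.4000 / 4.7875 = 0.9191 m/s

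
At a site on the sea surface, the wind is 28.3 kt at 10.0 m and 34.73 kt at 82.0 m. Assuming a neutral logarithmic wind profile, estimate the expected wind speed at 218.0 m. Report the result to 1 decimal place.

37.7 kt

Log law: V ∝ ln(z/z₀). From the pair, with r = V₁/V₂ = 0.81486,
ln z₀ = (ln z₁ − r·ln z₂)/(1 − r) = (2.3026 − 0.81486×4.4067)/0.18514 = -6.9582 → z₀ = 0.0009508 m
V₃ = V₁ · ln(z₃/z₀)/ln(z₁/z₀) = 28.3 × 12.3427/9.2608 = 37.7180 kt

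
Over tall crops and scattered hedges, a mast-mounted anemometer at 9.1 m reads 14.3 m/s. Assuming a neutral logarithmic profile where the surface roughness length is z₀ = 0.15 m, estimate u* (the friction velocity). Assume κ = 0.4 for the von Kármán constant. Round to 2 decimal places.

u* ≈ 1.39 m/s

Log law: V(z) = (u*/κ) · ln(z/z₀) ⇒ u* = κ · V / ln(z/z₀)
u* = 0.4 × 14.3 / ln(9.1/0.15) = 0.4 × 14.3 / 4.1054
   = 5.7200 / 4.1054 = 1.3933 m/s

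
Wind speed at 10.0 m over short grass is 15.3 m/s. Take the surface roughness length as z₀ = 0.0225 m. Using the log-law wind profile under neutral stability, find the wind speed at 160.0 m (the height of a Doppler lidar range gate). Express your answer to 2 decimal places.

22.26 m/s

Log law: V(z) ∝ ln(z/z₀), so V₂/V₁ = ln(z₂/z₀) / ln(z₁/z₀).
ln(160.0/0.0225) = 8.8694, ln(10.0/0.0225) = 6.0968
V₂ = 15.3 × 8.8694/6.0968 = 15.3 × 1.4548 = 22.2578 m/s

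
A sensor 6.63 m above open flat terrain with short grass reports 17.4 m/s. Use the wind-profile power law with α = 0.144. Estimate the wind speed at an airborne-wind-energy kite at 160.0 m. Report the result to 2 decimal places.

27.52 m/s

Power-law profile: V₂ = V₁ · (z₂/z₁)^α
V₂ = 17.4 × (160.0/6.63)^0.144 = 17.4 × (24.1327)^0.144
    = 17.4 × 1.5816 = 27.5198 m/s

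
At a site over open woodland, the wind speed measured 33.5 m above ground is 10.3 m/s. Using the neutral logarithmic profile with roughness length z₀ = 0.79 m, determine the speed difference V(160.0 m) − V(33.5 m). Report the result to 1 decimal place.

Log law: V₂ = V₁ · ln(z₂/z₀)/ln(z₁/z₀) = 10.3 × 5.3109/3.7473 = 14.5979 m/s
ΔV = 14.5979 − 10.3 = 4.2979 m/s

4.3 m/s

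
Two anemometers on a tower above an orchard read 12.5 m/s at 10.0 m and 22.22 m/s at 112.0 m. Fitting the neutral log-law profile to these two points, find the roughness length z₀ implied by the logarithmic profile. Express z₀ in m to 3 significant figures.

z₀ ≈ 0.447 m

Log law: V(z) ∝ ln(z/z₀). With r = V₁/V₂ = 12.5/22.22 = 0.56256,
r · ln(z₂/z₀) = ln(z₁/z₀) ⇒ ln z₀ = (ln z₁ − r·ln z₂)/(1 − r)
ln z₀ = (2.30259 − 0.56256×4.71850) / 0.43744 = -0.8043
z₀ = exp(-0.8043) = 0.4474 m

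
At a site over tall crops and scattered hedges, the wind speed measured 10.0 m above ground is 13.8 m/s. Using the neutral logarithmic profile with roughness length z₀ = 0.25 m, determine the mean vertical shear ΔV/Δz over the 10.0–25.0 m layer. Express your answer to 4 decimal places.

Log law: V₂ = V₁ · ln(z₂/z₀)/ln(z₁/z₀) = 13.8 × 4.6052/3.6889 = 17.2278 m/s
ΔV/Δz = (17.2278 − 13.8)/(25.0 − 10.0) = 3.4278/15.0000 = 0.22852 m/s/m

0.2285 m/s/m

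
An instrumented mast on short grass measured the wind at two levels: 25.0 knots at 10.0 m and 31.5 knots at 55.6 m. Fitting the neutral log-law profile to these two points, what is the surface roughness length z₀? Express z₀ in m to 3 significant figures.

Log law: V(z) ∝ ln(z/z₀). With r = V₁/V₂ = 25.0/31.5 = 0.79365,
r · ln(z₂/z₀) = ln(z₁/z₀) ⇒ ln z₀ = (ln z₁ − r·ln z₂)/(1 − r)
ln z₀ = (2.30259 − 0.79365×4.01818) / 0.20635 = -4.2959
z₀ = exp(-4.2959) = 0.01362 m

z₀ ≈ 0.0136 m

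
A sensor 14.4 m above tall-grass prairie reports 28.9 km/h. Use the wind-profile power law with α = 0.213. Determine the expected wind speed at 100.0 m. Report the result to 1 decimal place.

Power-law profile: V₂ = V₁ · (z₂/z₁)^α
V₂ = 28.9 × (100.0/14.4)^0.213 = 28.9 × (6.9444)^0.213
    = 28.9 × 1.5110 = 43.6683 km/h

43.7 km/h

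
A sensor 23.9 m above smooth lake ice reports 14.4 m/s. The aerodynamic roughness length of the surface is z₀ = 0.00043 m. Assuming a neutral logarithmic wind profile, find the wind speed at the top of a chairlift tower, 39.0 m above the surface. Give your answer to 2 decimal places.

15.05 m/s

Log law: V(z) ∝ ln(z/z₀), so V₂/V₁ = ln(z₂/z₀) / ln(z₁/z₀).
ln(39.0/0.00043) = 11.4153, ln(23.9/0.00043) = 10.9256
V₂ = 14.4 × 11.4153/10.9256 = 14.4 × 1.0448 = 15.0454 m/s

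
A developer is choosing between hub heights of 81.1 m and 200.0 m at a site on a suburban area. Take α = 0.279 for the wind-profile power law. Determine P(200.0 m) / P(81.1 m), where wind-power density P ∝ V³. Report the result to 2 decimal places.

Speed ratio: V_B/V_A = (z_B/z_A)^α = (200.0/81.1)^0.279 = (2.4661)^0.279 = 1.28638
Power-density ratio: P_B/P_A = (V_B/V_A)³ = (1.28638)³ = 2.12869

2.13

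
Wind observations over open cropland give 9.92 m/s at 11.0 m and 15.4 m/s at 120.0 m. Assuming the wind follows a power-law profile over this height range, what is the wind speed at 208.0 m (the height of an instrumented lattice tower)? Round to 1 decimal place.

17.0 m/s

First find α: α = ln(V₂/V₁)/ln(z₂/z₁) = ln(15.4/9.92)/ln(120.0/11.0) = 0.43981/2.38960 = 0.1841
Extrapolate from 120.0 m to 208.0 m: V₃ = 15.4 × (208.0/120.0)^0.1841 = 15.4 × 1.1065 = 17.0407 m/s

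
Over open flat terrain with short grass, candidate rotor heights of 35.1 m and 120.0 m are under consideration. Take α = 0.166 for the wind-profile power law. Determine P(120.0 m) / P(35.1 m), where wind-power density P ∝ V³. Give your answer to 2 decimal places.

Speed ratio: V_B/V_A = (z_B/z_A)^α = (120.0/35.1)^0.166 = (3.4188)^0.166 = 1.22637
Power-density ratio: P_B/P_A = (V_B/V_A)³ = (1.22637)³ = 1.84446

1.84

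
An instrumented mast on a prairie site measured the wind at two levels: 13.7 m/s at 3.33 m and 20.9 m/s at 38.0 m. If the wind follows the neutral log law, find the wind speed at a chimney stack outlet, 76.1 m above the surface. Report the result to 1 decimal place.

Log law: V ∝ ln(z/z₀). From the pair, with r = V₁/V₂ = 0.65550,
ln z₀ = (ln z₁ − r·ln z₂)/(1 − r) = (1.2030 − 0.65550×3.6376)/0.34450 = -3.4296 → z₀ = 0.03240 m
V₃ = V₁ · ln(z₃/z₀)/ln(z₁/z₀) = 13.7 × 7.7616/4.6325 = 22.9538 m/s

23.0 m/s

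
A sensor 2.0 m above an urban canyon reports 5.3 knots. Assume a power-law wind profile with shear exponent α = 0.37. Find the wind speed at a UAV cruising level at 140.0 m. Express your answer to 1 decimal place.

25.5 knots

Power-law profile: V₂ = V₁ · (z₂/z₁)^α
V₂ = 5.3 × (140.0/2.0)^0.37 = 5.3 × (70.0000)^0.37
    = 5.3 × 4.8160 = 25.5248 knots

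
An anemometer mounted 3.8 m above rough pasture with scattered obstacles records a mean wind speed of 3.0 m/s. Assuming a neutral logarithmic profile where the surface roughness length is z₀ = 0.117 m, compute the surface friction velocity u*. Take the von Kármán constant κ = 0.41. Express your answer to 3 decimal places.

u* ≈ 0.353 m/s

Log law: V(z) = (u*/κ) · ln(z/z₀) ⇒ u* = κ · V / ln(z/z₀)
u* = 0.41 × 3.0 / ln(3.8/0.117) = 0.41 × 3.0 / 3.4806
   = 1.2300 / 3.4806 = 0.3534 m/s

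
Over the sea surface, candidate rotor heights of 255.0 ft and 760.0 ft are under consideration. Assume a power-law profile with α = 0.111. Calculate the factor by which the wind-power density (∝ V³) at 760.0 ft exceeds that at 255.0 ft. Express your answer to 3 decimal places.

1.439

Speed ratio: V_B/V_A = (z_B/z_A)^α = (760.0/255.0)^0.111 = (2.9804)^0.111 = 1.12887
Power-density ratio: P_B/P_A = (V_B/V_A)³ = (1.12887)³ = 1.43858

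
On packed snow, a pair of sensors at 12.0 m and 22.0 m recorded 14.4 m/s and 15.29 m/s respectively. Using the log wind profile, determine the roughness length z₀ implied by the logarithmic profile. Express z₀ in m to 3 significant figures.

Log law: V(z) ∝ ln(z/z₀). With r = V₁/V₂ = 14.4/15.29 = 0.94179,
r · ln(z₂/z₀) = ln(z₁/z₀) ⇒ ln z₀ = (ln z₁ − r·ln z₂)/(1 − r)
ln z₀ = (2.48491 − 0.94179×3.09104) / 0.05821 = -7.3222
z₀ = exp(-7.3222) = 0.0006607 m

z₀ ≈ 0.000661 m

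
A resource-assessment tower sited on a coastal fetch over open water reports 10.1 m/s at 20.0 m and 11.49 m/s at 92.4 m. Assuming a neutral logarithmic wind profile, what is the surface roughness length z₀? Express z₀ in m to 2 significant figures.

z₀ ≈ 0.00030 m

Log law: V(z) ∝ ln(z/z₀). With r = V₁/V₂ = 10.1/11.49 = 0.87903,
r · ln(z₂/z₀) = ln(z₁/z₀) ⇒ ln z₀ = (ln z₁ − r·ln z₂)/(1 − r)
ln z₀ = (2.99573 − 0.87903×4.52613) / 0.12097 = -8.1244
z₀ = exp(-8.1244) = 0.0002962 m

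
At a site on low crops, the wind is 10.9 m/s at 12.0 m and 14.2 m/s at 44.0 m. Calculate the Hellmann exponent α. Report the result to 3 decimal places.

Power law: V₂/V₁ = (z₂/z₁)^α ⇒ α = ln(V₂/V₁) / ln(z₂/z₁)
α = ln(14.2/10.9) / ln(44.0/12.0) = ln(1.3028) / ln(3.6667)
  = 0.26448 / 1.29928 = 0.20356

α ≈ 0.204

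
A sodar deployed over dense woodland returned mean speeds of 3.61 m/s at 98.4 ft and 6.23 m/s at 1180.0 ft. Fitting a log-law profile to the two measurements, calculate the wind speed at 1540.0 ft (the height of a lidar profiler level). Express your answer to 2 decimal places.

Log law: V ∝ ln(z/z₀). From the pair, with r = V₁/V₂ = 0.57945,
ln z₀ = (ln z₁ − r·ln z₂)/(1 − r) = (4.5890 − 0.57945×7.0733)/0.42055 = 1.1661 → z₀ = 3.209 ft
V₃ = V₁ · ln(z₃/z₀)/ln(z₁/z₀) = 3.61 × 6.1734/3.4229 = 6.5108 m/s

6.51 m/s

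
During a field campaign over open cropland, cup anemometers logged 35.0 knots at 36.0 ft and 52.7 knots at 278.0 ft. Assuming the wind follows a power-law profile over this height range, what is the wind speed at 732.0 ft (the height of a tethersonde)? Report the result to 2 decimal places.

63.97 knots

First find α: α = ln(V₂/V₁)/ln(z₂/z₁) = ln(52.7/35.0)/ln(278.0/36.0) = 0.40927/2.04410 = 0.2002
Extrapolate from 278.0 ft to 732.0 ft: V₃ = 52.7 × (732.0/278.0)^0.2002 = 52.7 × 1.2139 = 63.9729 knots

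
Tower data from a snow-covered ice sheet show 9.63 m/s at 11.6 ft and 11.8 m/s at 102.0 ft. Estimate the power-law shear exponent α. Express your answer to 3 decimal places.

Power law: V₂/V₁ = (z₂/z₁)^α ⇒ α = ln(V₂/V₁) / ln(z₂/z₁)
α = ln(11.8/9.63) / ln(102.0/11.6) = ln(1.2253) / ln(8.7931)
  = 0.20322 / 2.17397 = 0.09348

α ≈ 0.093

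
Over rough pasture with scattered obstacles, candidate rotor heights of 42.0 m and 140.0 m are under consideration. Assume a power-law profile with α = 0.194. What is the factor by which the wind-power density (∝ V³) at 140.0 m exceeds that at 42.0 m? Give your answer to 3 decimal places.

2.015

Speed ratio: V_B/V_A = (z_B/z_A)^α = (140.0/42.0)^0.194 = (3.3333)^0.194 = 1.26310
Power-density ratio: P_B/P_A = (V_B/V_A)³ = (1.26310)³ = 2.01519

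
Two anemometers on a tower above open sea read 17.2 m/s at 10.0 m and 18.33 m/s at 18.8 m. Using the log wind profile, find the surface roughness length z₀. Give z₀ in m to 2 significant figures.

z₀ ≈ 0.00067 m

Log law: V(z) ∝ ln(z/z₀). With r = V₁/V₂ = 17.2/18.33 = 0.93835,
r · ln(z₂/z₀) = ln(z₁/z₀) ⇒ ln z₀ = (ln z₁ − r·ln z₂)/(1 − r)
ln z₀ = (2.30259 − 0.93835×2.93386) / 0.06165 = -7.3062
z₀ = exp(-7.3062) = 0.0006714 m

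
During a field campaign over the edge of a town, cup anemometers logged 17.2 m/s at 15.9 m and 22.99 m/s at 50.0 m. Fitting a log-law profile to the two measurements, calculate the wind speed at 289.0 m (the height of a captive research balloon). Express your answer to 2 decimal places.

31.86 m/s

Log law: V ∝ ln(z/z₀). From the pair, with r = V₁/V₂ = 0.74815,
ln z₀ = (ln z₁ − r·ln z₂)/(1 − r) = (2.7663 − 0.74815×3.9120)/0.25185 = -0.6372 → z₀ = 0.5288 m
V₃ = V₁ · ln(z₃/z₀)/ln(z₁/z₀) = 17.2 × 6.3036/3.4035 = 31.8562 m/s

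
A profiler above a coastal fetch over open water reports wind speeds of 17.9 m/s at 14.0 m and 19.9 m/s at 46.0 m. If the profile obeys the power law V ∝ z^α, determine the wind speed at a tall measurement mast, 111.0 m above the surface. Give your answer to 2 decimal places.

First find α: α = ln(V₂/V₁)/ln(z₂/z₁) = ln(19.9/17.9)/ln(46.0/14.0) = 0.10592/1.18958 = 0.0890
Extrapolate from 46.0 m to 111.0 m: V₃ = 19.9 × (111.0/46.0)^0.0890 = 19.9 × 1.0816 = 21.5237 m/s

21.52 m/s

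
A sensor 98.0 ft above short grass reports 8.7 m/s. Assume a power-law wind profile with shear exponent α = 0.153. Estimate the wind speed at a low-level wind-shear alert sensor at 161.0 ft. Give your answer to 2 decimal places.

Power-law profile: V₂ = V₁ · (z₂/z₁)^α
V₂ = 8.7 × (161.0/98.0)^0.153 = 8.7 × (1.6429)^0.153
    = 8.7 × 1.0789 = 9.3866 m/s

9.39 m/s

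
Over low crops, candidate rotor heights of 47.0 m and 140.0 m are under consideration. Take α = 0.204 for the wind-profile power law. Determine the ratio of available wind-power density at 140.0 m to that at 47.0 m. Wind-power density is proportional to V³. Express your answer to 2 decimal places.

Speed ratio: V_B/V_A = (z_B/z_A)^α = (140.0/47.0)^0.204 = (2.9787)^0.204 = 1.24940
Power-density ratio: P_B/P_A = (V_B/V_A)³ = (1.24940)³ = 1.95032

1.95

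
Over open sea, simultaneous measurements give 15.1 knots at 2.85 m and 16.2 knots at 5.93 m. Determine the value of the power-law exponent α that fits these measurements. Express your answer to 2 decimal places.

Power law: V₂/V₁ = (z₂/z₁)^α ⇒ α = ln(V₂/V₁) / ln(z₂/z₁)
α = ln(16.2/15.1) / ln(5.93/2.85) = ln(1.0728) / ln(2.0807)
  = 0.07032 / 0.73271 = 0.09597

α ≈ 0.10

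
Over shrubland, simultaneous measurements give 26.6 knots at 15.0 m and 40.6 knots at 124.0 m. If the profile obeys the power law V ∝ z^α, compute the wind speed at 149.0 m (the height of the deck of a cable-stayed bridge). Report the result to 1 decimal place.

First find α: α = ln(V₂/V₁)/ln(z₂/z₁) = ln(40.6/26.6)/ln(124.0/15.0) = 0.42286/2.11223 = 0.2002
Extrapolate from 124.0 m to 149.0 m: V₃ = 40.6 × (149.0/124.0)^0.2002 = 40.6 × 1.0375 = 42.1206 knots

42.1 knots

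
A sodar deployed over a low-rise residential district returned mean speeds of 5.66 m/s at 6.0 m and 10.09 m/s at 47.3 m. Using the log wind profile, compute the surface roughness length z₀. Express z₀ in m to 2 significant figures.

Log law: V(z) ∝ ln(z/z₀). With r = V₁/V₂ = 5.66/10.09 = 0.56095,
r · ln(z₂/z₀) = ln(z₁/z₀) ⇒ ln z₀ = (ln z₁ − r·ln z₂)/(1 − r)
ln z₀ = (1.79176 − 0.56095×3.85651) / 0.43905 = -0.8463
z₀ = exp(-0.8463) = 0.4290 m

z₀ ≈ 0.43 m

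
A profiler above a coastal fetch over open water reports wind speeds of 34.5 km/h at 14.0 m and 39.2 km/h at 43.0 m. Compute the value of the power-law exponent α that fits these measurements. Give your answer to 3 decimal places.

α ≈ 0.114

Power law: V₂/V₁ = (z₂/z₁)^α ⇒ α = ln(V₂/V₁) / ln(z₂/z₁)
α = ln(39.2/34.5) / ln(43.0/14.0) = ln(1.1362) / ln(3.0714)
  = 0.12772 / 1.12214 = 0.11382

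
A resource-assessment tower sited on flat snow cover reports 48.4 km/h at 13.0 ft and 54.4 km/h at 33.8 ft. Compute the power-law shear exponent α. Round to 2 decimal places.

α ≈ 0.12

Power law: V₂/V₁ = (z₂/z₁)^α ⇒ α = ln(V₂/V₁) / ln(z₂/z₁)
α = ln(54.4/48.4) / ln(33.8/13.0) = ln(1.1240) / ln(2.6000)
  = 0.11686 / 0.95551 = 0.12231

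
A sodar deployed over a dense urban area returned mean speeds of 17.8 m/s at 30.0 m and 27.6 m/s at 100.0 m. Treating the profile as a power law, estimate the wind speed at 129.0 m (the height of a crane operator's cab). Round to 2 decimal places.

30.28 m/s

First find α: α = ln(V₂/V₁)/ln(z₂/z₁) = ln(27.6/17.8)/ln(100.0/30.0) = 0.43862/1.20397 = 0.3643
Extrapolate from 100.0 m to 129.0 m: V₃ = 27.6 × (129.0/100.0)^0.3643 = 27.6 × 1.0972 = 30.2829 m/s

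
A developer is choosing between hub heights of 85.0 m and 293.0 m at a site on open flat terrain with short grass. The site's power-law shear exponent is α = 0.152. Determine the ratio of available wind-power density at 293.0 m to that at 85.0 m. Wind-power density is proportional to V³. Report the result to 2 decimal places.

1.76

Speed ratio: V_B/V_A = (z_B/z_A)^α = (293.0/85.0)^0.152 = (3.4471)^0.152 = 1.20696
Power-density ratio: P_B/P_A = (V_B/V_A)³ = (1.20696)³ = 1.75823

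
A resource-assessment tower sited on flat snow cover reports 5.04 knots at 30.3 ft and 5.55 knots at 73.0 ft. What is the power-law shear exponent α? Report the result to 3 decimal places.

Power law: V₂/V₁ = (z₂/z₁)^α ⇒ α = ln(V₂/V₁) / ln(z₂/z₁)
α = ln(5.55/5.04) / ln(73.0/30.3) = ln(1.1012) / ln(2.4092)
  = 0.09639 / 0.87931 = 0.10962

α ≈ 0.110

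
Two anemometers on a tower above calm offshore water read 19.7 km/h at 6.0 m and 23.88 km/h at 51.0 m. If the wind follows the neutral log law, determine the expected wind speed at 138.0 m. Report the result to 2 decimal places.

25.82 km/h

Log law: V ∝ ln(z/z₀). From the pair, with r = V₁/V₂ = 0.82496,
ln z₀ = (ln z₁ − r·ln z₂)/(1 − r) = (1.7918 − 0.82496×3.9318)/0.17504 = -8.2942 → z₀ = 0.0002500 m
V₃ = V₁ · ln(z₃/z₀)/ln(z₁/z₀) = 19.7 × 13.2215/10.0860 = 25.8243 km/h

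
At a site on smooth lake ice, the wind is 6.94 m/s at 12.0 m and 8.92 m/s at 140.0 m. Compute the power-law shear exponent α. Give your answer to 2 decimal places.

α ≈ 0.10

Power law: V₂/V₁ = (z₂/z₁)^α ⇒ α = ln(V₂/V₁) / ln(z₂/z₁)
α = ln(8.92/6.94) / ln(140.0/12.0) = ln(1.2853) / ln(11.6667)
  = 0.25099 / 2.45674 = 0.10217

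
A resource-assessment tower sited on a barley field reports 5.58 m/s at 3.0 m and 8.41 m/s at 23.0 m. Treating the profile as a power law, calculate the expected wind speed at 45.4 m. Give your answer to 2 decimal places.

9.64 m/s

First find α: α = ln(V₂/V₁)/ln(z₂/z₁) = ln(8.41/5.58)/ln(23.0/3.0) = 0.41023/2.03688 = 0.2014
Extrapolate from 23.0 m to 45.4 m: V₃ = 8.41 × (45.4/23.0)^0.2014 = 8.41 × 1.1468 = 9.6444 m/s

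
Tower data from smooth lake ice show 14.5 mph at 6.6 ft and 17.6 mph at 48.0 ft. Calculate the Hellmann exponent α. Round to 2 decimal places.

α ≈ 0.10

Power law: V₂/V₁ = (z₂/z₁)^α ⇒ α = ln(V₂/V₁) / ln(z₂/z₁)
α = ln(17.6/14.5) / ln(48.0/6.6) = ln(1.2138) / ln(7.2727)
  = 0.19375 / 1.98413 = 0.09765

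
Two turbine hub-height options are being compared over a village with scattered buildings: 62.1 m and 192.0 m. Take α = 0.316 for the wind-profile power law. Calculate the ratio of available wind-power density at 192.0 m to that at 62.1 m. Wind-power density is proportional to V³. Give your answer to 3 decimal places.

Speed ratio: V_B/V_A = (z_B/z_A)^α = (192.0/62.1)^0.316 = (3.0918)^0.316 = 1.42859
Power-density ratio: P_B/P_A = (V_B/V_A)³ = (1.42859)³ = 2.91554

2.916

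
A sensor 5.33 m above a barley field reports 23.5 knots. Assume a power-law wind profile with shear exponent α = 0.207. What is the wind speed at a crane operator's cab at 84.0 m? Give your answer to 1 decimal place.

41.6 knots

Power-law profile: V₂ = V₁ · (z₂/z₁)^α
V₂ = 23.5 × (84.0/5.33)^0.207 = 23.5 × (15.7598)^0.207
    = 23.5 × 1.7697 = 41.5873 knots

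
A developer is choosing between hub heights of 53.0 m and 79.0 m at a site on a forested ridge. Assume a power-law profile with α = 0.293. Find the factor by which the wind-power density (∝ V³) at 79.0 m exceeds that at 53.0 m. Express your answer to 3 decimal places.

Speed ratio: V_B/V_A = (z_B/z_A)^α = (79.0/53.0)^0.293 = (1.4906)^0.293 = 1.12407
Power-density ratio: P_B/P_A = (V_B/V_A)³ = (1.12407)³ = 1.42029

1.420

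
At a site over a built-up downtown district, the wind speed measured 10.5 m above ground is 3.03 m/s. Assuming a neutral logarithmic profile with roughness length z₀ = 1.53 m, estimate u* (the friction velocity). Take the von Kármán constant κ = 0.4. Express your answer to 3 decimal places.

Log law: V(z) = (u*/κ) · ln(z/z₀) ⇒ u* = κ · V / ln(z/z₀)
u* = 0.4 × 3.03 / ln(10.5/1.53) = 0.4 × 3.03 / 1.9261
   = 1.2120 / 1.9261 = 0.6292 m/s

u* ≈ 0.629 m/s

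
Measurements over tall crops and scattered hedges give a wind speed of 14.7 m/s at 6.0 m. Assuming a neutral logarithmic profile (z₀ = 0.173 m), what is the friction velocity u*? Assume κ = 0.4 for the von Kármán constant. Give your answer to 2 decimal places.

Log law: V(z) = (u*/κ) · ln(z/z₀) ⇒ u* = κ · V / ln(z/z₀)
u* = 0.4 × 14.7 / ln(6.0/0.173) = 0.4 × 14.7 / 3.5462
   = 5.8800 / 3.5462 = 1.6581 m/s

u* ≈ 1.66 m/s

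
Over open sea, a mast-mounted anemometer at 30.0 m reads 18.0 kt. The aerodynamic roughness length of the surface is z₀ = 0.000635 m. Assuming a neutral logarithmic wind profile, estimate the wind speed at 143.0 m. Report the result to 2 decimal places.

20.61 kt

Log law: V(z) ∝ ln(z/z₀), so V₂/V₁ = ln(z₂/z₀) / ln(z₁/z₀).
ln(143.0/0.000635) = 12.3247, ln(30.0/0.000635) = 10.7631
V₂ = 18.0 × 12.3247/10.7631 = 18.0 × 1.1451 = 20.6117 kt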